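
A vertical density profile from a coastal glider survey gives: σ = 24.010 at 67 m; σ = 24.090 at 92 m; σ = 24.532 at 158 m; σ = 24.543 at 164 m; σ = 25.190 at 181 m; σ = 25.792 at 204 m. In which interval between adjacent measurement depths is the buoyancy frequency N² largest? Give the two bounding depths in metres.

164–181 m

Compute the density gradient over each adjacent pair:
  67–92 m: Δρ/Δz = 0.080/25 = 3.2 × 10⁻³ kg m⁻⁴
  92–158 m: Δρ/Δz = 0.442/66 = 6.7 × 10⁻³ kg m⁻⁴
  158–164 m: Δρ/Δz = 0.011/6 = 1.8 × 10⁻³ kg m⁻⁴
  164–181 m: Δρ/Δz = 0.647/17 = 0.038 kg m⁻⁴
  181–204 m: Δρ/Δz = 0.602/23 = 0.026 kg m⁻⁴
The largest gradient is in the 164–181 m interval — the pycnocline.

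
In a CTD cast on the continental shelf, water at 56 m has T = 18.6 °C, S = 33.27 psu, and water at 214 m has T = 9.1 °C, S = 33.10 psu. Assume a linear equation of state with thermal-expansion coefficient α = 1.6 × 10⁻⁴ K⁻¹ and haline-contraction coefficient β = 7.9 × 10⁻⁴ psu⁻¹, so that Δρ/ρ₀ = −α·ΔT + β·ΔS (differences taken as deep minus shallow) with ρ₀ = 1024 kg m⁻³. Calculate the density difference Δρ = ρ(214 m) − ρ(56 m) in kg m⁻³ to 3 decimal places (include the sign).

ΔT = -9.5 K, ΔS = -0.17 psu (deep − shallow).
Δρ/ρ₀ = −(1.6 × 10⁻⁴)(-9.5) + (7.9 × 10⁻⁴)(-0.17) = 1.3857 × 10⁻³.
Δρ = 1024 × (1.3857 × 10⁻³) = +1.419 kg m⁻³.
Positive Δρ: denser below, stable.

+1.419 kg m⁻³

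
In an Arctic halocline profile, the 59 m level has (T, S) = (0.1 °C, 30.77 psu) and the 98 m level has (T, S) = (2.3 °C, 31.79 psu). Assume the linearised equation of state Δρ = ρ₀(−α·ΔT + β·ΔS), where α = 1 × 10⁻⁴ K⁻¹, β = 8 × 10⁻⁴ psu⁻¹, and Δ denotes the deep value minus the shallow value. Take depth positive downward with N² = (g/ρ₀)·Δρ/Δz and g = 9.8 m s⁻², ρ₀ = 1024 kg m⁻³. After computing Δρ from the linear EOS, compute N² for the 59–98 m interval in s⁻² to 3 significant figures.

1.50 × 10⁻⁴ s⁻²

ΔT = +2.2 K, ΔS = +1.02 psu (deep − shallow).
Δρ/ρ₀ = −αΔT + βΔS = -2.20 × 10⁻⁴ + 8.16 × 10⁻⁴ = 5.96 × 10⁻⁴, so Δρ ≈ 0.6103 kg m⁻³.
N² = (g/ρ₀)·Δρ/Δz = g·(Δρ/ρ₀)/Δz = 9.8 × 5.96 × 10⁻⁴ / 39 = 1.4976 × 10⁻⁴ s⁻² ≈ 1.50 × 10⁻⁴ s⁻².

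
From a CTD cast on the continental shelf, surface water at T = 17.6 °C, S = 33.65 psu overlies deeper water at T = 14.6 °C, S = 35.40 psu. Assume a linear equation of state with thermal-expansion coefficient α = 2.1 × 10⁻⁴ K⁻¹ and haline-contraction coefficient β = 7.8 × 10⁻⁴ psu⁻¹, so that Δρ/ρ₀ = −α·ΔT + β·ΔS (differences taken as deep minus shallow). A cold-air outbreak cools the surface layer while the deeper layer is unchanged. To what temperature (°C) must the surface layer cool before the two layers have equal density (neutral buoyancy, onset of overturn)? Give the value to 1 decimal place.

Neutral buoyancy requires Δρ = 0, i.e. −α(T_deep − T_surf′) + β(S_deep − S_surf) = 0.
T_surf′ = T_deep − (β/α)·ΔS = 14.6 − (7.8 × 10⁻⁴/2.1 × 10⁻⁴)·(+1.75) = 8.100 °C.
Cooling required: 17.6 − (8.100) = 9.500 °C.

8.1 °C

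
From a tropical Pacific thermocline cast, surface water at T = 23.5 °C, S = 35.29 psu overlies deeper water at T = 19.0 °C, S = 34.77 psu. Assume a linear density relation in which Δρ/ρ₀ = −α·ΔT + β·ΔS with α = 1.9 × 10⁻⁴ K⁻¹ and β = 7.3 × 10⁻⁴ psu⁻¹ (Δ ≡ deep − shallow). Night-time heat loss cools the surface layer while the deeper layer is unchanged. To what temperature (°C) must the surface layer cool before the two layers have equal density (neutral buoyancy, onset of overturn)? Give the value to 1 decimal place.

Neutral buoyancy requires Δρ = 0, i.e. −α(T_deep − T_surf′) + β(S_deep − S_surf) = 0.
T_surf′ = T_deep − (β/α)·ΔS = 19.0 − (7.3 × 10⁻⁴/1.9 × 10⁻⁴)·(-0.52) = 20.998 °C.
Cooling required: 23.5 − (20.998) = 2.502 °C.

21.0 °C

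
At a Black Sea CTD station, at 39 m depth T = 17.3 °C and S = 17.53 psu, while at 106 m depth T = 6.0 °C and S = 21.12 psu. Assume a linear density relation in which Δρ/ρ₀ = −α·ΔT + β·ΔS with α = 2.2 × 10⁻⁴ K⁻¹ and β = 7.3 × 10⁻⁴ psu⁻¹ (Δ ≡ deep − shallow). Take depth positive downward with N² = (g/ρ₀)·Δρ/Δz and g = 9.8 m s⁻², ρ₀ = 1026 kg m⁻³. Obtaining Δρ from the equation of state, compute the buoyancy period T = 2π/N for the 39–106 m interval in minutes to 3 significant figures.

3.83 min

ΔT = -11.3 K, ΔS = +3.59 psu (deep − shallow).
Δρ/ρ₀ = −αΔT + βΔS = 2.486 × 10⁻³ + 2.6207 × 10⁻³ = 5.1067 × 10⁻³, so Δρ ≈ 5.239 kg m⁻³.
N² = (g/ρ₀)·Δρ/Δz = g·(Δρ/ρ₀)/Δz = 9.8 × 5.1067 × 10⁻³ / 67 = 7.4695 × 10⁻⁴ s⁻².
N = √(7.4695 × 10⁻⁴) = 0.027330 rad s⁻¹ → T = 2π/N = 229.90 s = 3.8317 min ≈ 3.83 min.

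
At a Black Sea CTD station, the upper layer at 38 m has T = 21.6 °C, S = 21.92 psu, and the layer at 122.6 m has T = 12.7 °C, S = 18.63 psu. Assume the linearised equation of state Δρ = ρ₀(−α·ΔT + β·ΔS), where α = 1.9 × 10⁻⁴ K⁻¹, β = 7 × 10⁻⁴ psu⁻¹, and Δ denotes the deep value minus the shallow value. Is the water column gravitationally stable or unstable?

unstable

ΔT = 12.7 − 21.6 = -8.9 K and ΔS = 18.63 − 21.92 = -3.29 psu (deep − shallow).
−αΔT = 1.691 × 10⁻³; βΔS = -2.303 × 10⁻³; sum Δρ/ρ₀ = -6.12 × 10⁻⁴.
Δρ/ρ₀ < 0, so Δρ < 0: deeper water is lighter → statically unstable; the column would overturn.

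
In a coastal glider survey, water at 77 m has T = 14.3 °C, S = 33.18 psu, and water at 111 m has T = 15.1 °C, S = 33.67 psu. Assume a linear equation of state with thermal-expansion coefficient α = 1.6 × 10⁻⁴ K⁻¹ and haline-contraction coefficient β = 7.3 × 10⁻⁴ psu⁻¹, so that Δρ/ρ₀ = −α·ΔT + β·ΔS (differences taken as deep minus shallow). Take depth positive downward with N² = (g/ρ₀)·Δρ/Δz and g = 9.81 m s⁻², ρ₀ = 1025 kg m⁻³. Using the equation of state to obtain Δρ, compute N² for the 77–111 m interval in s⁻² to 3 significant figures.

ΔT = +0.8 K, ΔS = +0.49 psu (deep − shallow).
Δρ/ρ₀ = −αΔT + βΔS = -1.28 × 10⁻⁴ + 3.577 × 10⁻⁴ = 2.297 × 10⁻⁴, so Δρ ≈ 0.2354 kg m⁻³.
N² = (g/ρ₀)·Δρ/Δz = g·(Δρ/ρ₀)/Δz = 9.81 × 2.297 × 10⁻⁴ / 34 = 6.6275 × 10⁻⁵ s⁻² ≈ 6.63 × 10⁻⁵ s⁻².

6.63 × 10⁻⁵ s⁻²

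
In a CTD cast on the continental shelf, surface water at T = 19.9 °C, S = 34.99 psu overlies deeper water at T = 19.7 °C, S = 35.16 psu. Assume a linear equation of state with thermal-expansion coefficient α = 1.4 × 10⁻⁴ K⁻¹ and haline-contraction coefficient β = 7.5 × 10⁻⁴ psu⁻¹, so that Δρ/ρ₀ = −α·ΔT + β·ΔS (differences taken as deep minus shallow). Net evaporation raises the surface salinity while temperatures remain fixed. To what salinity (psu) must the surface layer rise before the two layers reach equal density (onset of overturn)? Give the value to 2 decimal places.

35.20 psu

Neutral buoyancy requires −α(T_deep − T_surf) + β(S_deep − S_surf′) = 0.
S_surf′ = S_deep − (α/β)·ΔT = 35.16 − (1.4 × 10⁻⁴/7.5 × 10⁻⁴)·(-0.2) = 35.1973 psu.
Increase required: 35.1973 − 34.99 = 0.2073 psu.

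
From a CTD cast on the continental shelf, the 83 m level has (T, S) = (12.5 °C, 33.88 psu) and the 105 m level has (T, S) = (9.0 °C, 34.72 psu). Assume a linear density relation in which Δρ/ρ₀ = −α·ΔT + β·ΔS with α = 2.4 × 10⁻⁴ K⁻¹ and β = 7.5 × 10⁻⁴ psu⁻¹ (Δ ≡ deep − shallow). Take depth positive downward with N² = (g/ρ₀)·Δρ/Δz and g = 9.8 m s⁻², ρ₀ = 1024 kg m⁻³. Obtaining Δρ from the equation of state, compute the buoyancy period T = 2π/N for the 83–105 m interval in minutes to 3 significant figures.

4.09 min

ΔT = -3.5 K, ΔS = +0.84 psu (deep − shallow).
Δρ/ρ₀ = −αΔT + βΔS = 8.40 × 10⁻⁴ + 6.30 × 10⁻⁴ = 1.47 × 10⁻³, so Δρ ≈ 1.505 kg m⁻³.
N² = (g/ρ₀)·Δρ/Δz = g·(Δρ/ρ₀)/Δz = 9.8 × 1.47 × 10⁻³ / 22 = 6.5482 × 10⁻⁴ s⁻².
N = √(6.5482 × 10⁻⁴) = 0.025589 rad s⁻¹ → T = 2π/N = 245.54 s = 4.0923 min ≈ 4.09 min.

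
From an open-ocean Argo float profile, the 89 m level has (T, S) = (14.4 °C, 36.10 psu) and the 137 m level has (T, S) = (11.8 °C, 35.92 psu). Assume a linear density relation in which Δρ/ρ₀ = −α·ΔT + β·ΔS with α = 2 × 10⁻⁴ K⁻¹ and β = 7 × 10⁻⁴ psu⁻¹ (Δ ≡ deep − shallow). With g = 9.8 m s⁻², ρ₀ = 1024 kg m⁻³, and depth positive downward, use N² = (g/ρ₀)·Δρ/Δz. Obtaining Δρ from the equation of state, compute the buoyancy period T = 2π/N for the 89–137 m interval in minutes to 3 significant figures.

11.7 min

ΔT = -2.6 K, ΔS = -0.18 psu (deep − shallow).
Δρ/ρ₀ = −αΔT + βΔS = 5.20 × 10⁻⁴ − 1.26 × 10⁻⁴ = 3.94 × 10⁻⁴, so Δρ ≈ 0.4035 kg m⁻³.
N² = (g/ρ₀)·Δρ/Δz = g·(Δρ/ρ₀)/Δz = 9.8 × 3.94 × 10⁻⁴ / 48 = 8.0442 × 10⁻⁵ s⁻².
N = √(8.0442 × 10⁻⁵) = 8.9689 × 10⁻³ rad s⁻¹ → T = 2π/N = 700.55 s = 11.676 min ≈ 11.7 min.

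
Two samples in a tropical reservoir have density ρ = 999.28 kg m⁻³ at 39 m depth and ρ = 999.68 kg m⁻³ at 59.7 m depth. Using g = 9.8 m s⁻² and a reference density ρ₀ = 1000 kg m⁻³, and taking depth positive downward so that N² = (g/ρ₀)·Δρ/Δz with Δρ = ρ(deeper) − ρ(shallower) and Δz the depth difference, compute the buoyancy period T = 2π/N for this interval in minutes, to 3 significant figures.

7.61 min

Δρ = 999.68 − 999.28 = 0.40 kg m⁻³ over Δz = 59.7 − 39 = 20.7 m.
N² = (9.8/1000) × (0.40/20.7) = 1.8937 × 10⁻⁴ s⁻².
N = √(1.8937 × 10⁻⁴) = 0.013761 rad s⁻¹, so T = 2π/N = 456.59 s = 7.6098 min ≈ 7.61 min.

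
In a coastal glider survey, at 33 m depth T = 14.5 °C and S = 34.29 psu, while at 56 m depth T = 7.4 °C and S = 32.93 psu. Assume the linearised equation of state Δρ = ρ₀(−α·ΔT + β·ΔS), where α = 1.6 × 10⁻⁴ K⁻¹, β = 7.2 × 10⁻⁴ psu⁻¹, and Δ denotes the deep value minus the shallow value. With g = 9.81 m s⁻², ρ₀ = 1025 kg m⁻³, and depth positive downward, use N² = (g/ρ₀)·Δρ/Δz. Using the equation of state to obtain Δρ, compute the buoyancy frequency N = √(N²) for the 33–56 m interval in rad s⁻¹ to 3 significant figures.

8.18 × 10⁻³ rad s⁻¹

ΔT = -7.1 K, ΔS = -1.36 psu (deep − shallow).
Δρ/ρ₀ = −αΔT + βΔS = 1.136 × 10⁻³ − 9.792 × 10⁻⁴ = 1.568 × 10⁻⁴, so Δρ ≈ 0.1607 kg m⁻³.
N² = (g/ρ₀)·Δρ/Δz = g·(Δρ/ρ₀)/Δz = 9.81 × 1.568 × 10⁻⁴ / 23 = 6.6879 × 10⁻⁵ s⁻².
N = √(6.6879 × 10⁻⁵) = 8.1780 × 10⁻³ rad s⁻¹ ≈ 8.18 × 10⁻³ rad s⁻¹.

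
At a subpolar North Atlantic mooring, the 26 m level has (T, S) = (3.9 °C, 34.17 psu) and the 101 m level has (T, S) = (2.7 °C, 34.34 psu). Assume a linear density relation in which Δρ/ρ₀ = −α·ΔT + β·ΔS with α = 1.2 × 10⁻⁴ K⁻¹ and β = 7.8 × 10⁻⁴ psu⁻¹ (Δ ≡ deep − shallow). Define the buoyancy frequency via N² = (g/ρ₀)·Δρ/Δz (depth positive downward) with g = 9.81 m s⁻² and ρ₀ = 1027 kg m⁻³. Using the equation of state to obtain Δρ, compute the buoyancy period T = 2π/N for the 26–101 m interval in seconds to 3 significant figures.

1.04 × 10³ s

ΔT = -1.2 K, ΔS = +0.17 psu (deep − shallow).
Δρ/ρ₀ = −αΔT + βΔS = 1.44 × 10⁻⁴ + 1.326 × 10⁻⁴ = 2.766 × 10⁻⁴, so Δρ ≈ 0.2841 kg m⁻³.
N² = (g/ρ₀)·Δρ/Δz = g·(Δρ/ρ₀)/Δz = 9.81 × 2.766 × 10⁻⁴ / 75 = 3.6179 × 10⁻⁵ s⁻².
N = √(3.6179 × 10⁻⁵) = 6.0149 × 10⁻³ rad s⁻¹ → T = 2π/N = 1.0446 × 10³ s ≈ 1.04 × 10³ s.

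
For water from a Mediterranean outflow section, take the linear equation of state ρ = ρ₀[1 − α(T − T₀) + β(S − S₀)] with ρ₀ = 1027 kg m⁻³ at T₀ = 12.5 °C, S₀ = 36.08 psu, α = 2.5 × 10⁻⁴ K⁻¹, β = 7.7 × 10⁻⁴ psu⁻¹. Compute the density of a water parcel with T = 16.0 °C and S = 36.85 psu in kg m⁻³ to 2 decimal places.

T − T₀ = +3.5 K, S − S₀ = +0.77 psu.
Bracket = 1 − α·(+3.5) + β·(+0.77) = 1 + (-2.821 × 10⁻⁴) = 0.9997179.
ρ = 1027 × 0.9997179 = 1026.71 kg m⁻³.

1026.71 kg m⁻³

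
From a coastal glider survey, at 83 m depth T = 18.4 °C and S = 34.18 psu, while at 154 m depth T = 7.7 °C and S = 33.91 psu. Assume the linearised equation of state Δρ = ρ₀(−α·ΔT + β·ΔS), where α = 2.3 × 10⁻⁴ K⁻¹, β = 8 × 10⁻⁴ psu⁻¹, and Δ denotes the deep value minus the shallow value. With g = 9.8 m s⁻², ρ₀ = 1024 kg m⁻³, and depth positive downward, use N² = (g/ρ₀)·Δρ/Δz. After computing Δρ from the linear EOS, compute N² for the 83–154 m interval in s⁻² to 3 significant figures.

3.10 × 10⁻⁴ s⁻²

ΔT = -10.7 K, ΔS = -0.27 psu (deep − shallow).
Δρ/ρ₀ = −αΔT + βΔS = 2.461 × 10⁻³ − 2.16 × 10⁻⁴ = 2.245 × 10⁻³, so Δρ ≈ 2.299 kg m⁻³.
N² = (g/ρ₀)·Δρ/Δz = g·(Δρ/ρ₀)/Δz = 9.8 × 2.245 × 10⁻³ / 71 = 3.0987 × 10⁻⁴ s⁻² ≈ 3.10 × 10⁻⁴ s⁻².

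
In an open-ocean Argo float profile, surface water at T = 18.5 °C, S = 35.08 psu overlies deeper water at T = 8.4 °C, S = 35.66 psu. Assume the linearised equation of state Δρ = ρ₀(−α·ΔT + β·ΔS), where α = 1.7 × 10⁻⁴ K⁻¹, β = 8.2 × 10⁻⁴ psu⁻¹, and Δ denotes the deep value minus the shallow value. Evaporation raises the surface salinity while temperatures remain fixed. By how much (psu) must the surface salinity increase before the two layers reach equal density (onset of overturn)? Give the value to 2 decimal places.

Neutral buoyancy requires −α(T_deep − T_surf) + β(S_deep − S_surf′) = 0.
S_surf′ = S_deep − (α/β)·ΔT = 35.66 − (1.7 × 10⁻⁴/8.2 × 10⁻⁴)·(-10.1) = 37.7539 psu.
Increase required: 37.7539 − 35.08 = 2.6739 psu.

2.67 psu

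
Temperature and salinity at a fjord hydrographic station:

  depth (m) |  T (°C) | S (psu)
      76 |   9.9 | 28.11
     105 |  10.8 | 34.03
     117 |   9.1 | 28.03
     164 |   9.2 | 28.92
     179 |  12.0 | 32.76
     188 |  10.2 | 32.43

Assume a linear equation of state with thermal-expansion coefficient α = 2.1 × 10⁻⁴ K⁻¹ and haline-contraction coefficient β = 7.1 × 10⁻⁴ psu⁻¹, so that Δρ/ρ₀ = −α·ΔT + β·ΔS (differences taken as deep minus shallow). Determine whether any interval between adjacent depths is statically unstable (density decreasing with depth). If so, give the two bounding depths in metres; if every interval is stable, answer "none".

Evaluate Δρ/ρ₀ = −αΔT + βΔS across each adjacent pair:
  76–105 m: −αΔT+βΔS = −(2.1 × 10⁻⁴)(+0.9)+(7.1 × 10⁻⁴)(+5.92) = 4.0 × 10⁻³ → stable
  105–117 m: −αΔT+βΔS = −(2.1 × 10⁻⁴)(-1.7)+(7.1 × 10⁻⁴)(-6.00) = -3.9 × 10⁻³ → UNSTABLE
  117–164 m: −αΔT+βΔS = −(2.1 × 10⁻⁴)(+0.1)+(7.1 × 10⁻⁴)(+0.89) = 6.1 × 10⁻⁴ → stable
  164–179 m: −αΔT+βΔS = −(2.1 × 10⁻⁴)(+2.8)+(7.1 × 10⁻⁴)(+3.84) = 2.1 × 10⁻³ → stable
  179–188 m: −αΔT+βΔS = −(2.1 × 10⁻⁴)(-1.8)+(7.1 × 10⁻⁴)(-0.33) = 1.4 × 10⁻⁴ → stable
The 105–117 m interval has Δρ < 0: lighter water underlies denser water.

105–117 m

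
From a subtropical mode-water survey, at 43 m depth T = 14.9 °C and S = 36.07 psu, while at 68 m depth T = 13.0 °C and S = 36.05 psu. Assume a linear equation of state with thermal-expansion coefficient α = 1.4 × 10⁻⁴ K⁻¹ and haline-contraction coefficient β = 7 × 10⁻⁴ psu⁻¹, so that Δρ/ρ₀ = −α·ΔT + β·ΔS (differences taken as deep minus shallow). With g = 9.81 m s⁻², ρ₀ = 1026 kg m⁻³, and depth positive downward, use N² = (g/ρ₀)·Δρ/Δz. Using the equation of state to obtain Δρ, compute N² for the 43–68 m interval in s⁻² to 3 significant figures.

ΔT = -1.9 K, ΔS = -0.02 psu (deep − shallow).
Δρ/ρ₀ = −αΔT + βΔS = 2.66 × 10⁻⁴ − 1.40 × 10⁻⁵ = 2.52 × 10⁻⁴, so Δρ ≈ 0.2586 kg m⁻³.
N² = (g/ρ₀)·Δρ/Δz = g·(Δρ/ρ₀)/Δz = 9.81 × 2.52 × 10⁻⁴ / 25 = 9.8885 × 10⁻⁵ s⁻² ≈ 9.89 × 10⁻⁵ s⁻².

9.89 × 10⁻⁵ s⁻²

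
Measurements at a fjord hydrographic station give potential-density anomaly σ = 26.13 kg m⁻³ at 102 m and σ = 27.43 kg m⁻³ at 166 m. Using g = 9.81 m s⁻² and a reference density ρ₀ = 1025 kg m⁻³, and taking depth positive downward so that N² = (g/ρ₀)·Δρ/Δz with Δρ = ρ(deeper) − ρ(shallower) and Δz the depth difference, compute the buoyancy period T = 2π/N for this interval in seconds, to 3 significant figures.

451 s

Δρ = 1027.43 − 1026.13 = 1.30 kg m⁻³ over Δz = 166 − 102 = 64 m.
N² = (9.81/1025) × (1.30/64) = 1.9441 × 10⁻⁴ s⁻².
N = √(1.9441 × 10⁻⁴) = 0.013943 rad s⁻¹, so T = 2π/N = 450.63 s ≈ 451 s.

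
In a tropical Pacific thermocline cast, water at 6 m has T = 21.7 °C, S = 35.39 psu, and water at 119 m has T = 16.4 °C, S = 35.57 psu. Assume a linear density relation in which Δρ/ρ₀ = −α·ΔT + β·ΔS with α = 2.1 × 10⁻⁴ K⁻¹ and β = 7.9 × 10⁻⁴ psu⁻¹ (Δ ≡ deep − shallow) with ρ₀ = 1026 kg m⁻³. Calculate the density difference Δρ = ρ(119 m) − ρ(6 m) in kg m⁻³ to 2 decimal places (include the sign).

+1.29 kg m⁻³

ΔT = -5.3 K, ΔS = +0.18 psu (deep − shallow).
Δρ/ρ₀ = −(2.1 × 10⁻⁴)(-5.3) + (7.9 × 10⁻⁴)(+0.18) = 1.2552 × 10⁻³.
Δρ = 1026 × (1.2552 × 10⁻³) = +1.29 kg m⁻³.
Positive Δρ: denser below, stable.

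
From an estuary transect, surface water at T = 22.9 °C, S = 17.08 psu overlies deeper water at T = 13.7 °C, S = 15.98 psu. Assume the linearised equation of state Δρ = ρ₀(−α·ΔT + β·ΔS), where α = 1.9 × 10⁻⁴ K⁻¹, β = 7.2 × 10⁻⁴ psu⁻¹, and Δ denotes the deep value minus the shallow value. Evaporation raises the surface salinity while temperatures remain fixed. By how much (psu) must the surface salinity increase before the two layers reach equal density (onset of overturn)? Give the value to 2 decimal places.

Neutral buoyancy requires −α(T_deep − T_surf) + β(S_deep − S_surf′) = 0.
S_surf′ = S_deep − (α/β)·ΔT = 15.98 − (1.9 × 10⁻⁴/7.2 × 10⁻⁴)·(-9.2) = 18.4078 psu.
Increase required: 18.4078 − 17.08 = 1.3278 psu.

1.33 psu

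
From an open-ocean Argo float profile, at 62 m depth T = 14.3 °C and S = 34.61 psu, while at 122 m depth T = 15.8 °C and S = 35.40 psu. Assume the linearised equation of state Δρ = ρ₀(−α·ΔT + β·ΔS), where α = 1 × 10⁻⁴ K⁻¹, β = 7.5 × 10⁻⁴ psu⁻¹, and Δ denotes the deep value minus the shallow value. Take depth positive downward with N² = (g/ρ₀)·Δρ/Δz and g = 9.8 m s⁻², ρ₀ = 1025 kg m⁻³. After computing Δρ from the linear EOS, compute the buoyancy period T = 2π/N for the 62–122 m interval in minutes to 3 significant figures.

12.3 min

ΔT = +1.5 K, ΔS = +0.79 psu (deep − shallow).
Δρ/ρ₀ = −αΔT + βΔS = -1.50 × 10⁻⁴ + 5.925 × 10⁻⁴ = 4.425 × 10⁻⁴, so Δρ ≈ 0.4536 kg m⁻³.
N² = (g/ρ₀)·Δρ/Δz = g·(Δρ/ρ₀)/Δz = 9.8 × 4.425 × 10⁻⁴ / 60 = 7.2275 × 10⁻⁵ s⁻².
N = √(7.2275 × 10⁻⁵) = 8.5015 × 10⁻³ rad s⁻¹ → T = 2π/N = 739.07 s = 12.318 min ≈ 12.3 min.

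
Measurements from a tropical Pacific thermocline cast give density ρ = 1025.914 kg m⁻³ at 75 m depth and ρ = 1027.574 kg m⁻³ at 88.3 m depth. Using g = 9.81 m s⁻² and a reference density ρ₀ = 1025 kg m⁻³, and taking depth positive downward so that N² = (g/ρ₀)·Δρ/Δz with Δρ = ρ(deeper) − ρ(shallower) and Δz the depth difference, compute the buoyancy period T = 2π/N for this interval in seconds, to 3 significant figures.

182 s

Δρ = 1027.574 − 1025.914 = 1.660 kg m⁻³ over Δz = 88.3 − 75 = 13.3 m.
N² = (9.81/1025) × (1.660/13.3) = 1.1945 × 10⁻³ s⁻².
N = √(1.1945 × 10⁻³) = 0.034562 rad s⁻¹, so T = 2π/N = 181.79 s ≈ 182 s.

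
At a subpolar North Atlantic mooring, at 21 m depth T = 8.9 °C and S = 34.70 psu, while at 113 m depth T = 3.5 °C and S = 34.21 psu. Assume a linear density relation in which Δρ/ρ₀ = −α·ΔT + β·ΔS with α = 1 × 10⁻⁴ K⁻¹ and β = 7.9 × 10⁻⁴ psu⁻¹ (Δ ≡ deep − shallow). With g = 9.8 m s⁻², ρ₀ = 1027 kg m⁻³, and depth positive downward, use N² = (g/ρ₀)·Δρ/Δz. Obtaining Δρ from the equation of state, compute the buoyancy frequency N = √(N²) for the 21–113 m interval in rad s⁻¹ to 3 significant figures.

ΔT = -5.4 K, ΔS = -0.49 psu (deep − shallow).
Δρ/ρ₀ = −αΔT + βΔS = 5.40 × 10⁻⁴ − 3.871 × 10⁻⁴ = 1.529 × 10⁻⁴, so Δρ ≈ 0.1570 kg m⁻³.
N² = (g/ρ₀)·Δρ/Δz = g·(Δρ/ρ₀)/Δz = 9.8 × 1.529 × 10⁻⁴ / 92 = 1.6287 × 10⁻⁵ s⁻².
N = √(1.6287 × 10⁻⁵) = 4.0357 × 10⁻³ rad s⁻¹ ≈ 4.04 × 10⁻³ rad s⁻¹.

4.04 × 10⁻³ rad s⁻¹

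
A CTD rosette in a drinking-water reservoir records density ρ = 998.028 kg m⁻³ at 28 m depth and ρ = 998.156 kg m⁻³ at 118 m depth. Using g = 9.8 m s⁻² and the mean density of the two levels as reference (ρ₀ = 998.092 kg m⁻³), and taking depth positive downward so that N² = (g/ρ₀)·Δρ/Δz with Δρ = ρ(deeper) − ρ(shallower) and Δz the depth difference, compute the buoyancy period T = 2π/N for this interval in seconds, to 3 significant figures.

Δρ = 998.156 − 998.028 = 0.128 kg m⁻³ over Δz = 118 − 28 = 90 m.
N² = (9.8/998.092) × (0.128/90) = 1.3964 × 10⁻⁵ s⁻².
N = √(1.3964 × 10⁻⁵) = 3.7368 × 10⁻³ rad s⁻¹, so T = 2π/N = 1.6814 × 10³ s ≈ 1.68 × 10³ s.
Since Δρ > 0 the layer is stably stratified.

1.68 × 10³ s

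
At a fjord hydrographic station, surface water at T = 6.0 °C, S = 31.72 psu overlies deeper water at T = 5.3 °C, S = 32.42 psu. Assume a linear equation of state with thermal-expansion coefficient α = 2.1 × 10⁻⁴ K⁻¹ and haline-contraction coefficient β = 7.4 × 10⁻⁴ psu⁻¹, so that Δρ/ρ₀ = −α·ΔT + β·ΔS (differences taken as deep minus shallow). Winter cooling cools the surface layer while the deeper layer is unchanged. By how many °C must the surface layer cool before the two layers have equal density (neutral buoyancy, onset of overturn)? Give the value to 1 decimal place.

Neutral buoyancy requires Δρ = 0, i.e. −α(T_deep − T_surf′) + β(S_deep − S_surf) = 0.
T_surf′ = T_deep − (β/α)·ΔS = 5.3 − (7.4 × 10⁻⁴/2.1 × 10⁻⁴)·(+0.70) = 2.833 °C.
Cooling required: 6.0 − (2.833) = 3.167 °C.

3.2 °C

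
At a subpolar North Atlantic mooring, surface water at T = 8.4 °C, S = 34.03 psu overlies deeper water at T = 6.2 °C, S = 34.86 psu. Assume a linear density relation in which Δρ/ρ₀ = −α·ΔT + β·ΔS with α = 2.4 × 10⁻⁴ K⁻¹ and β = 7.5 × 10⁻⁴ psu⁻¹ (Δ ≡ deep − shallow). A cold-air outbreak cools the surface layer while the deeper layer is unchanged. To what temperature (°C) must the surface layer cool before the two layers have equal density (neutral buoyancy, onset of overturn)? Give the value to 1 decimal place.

Neutral buoyancy requires Δρ = 0, i.e. −α(T_deep − T_surf′) + β(S_deep − S_surf) = 0.
T_surf′ = T_deep − (β/α)·ΔS = 6.2 − (7.5 × 10⁻⁴/2.4 × 10⁻⁴)·(+0.83) = 3.606 °C.
Cooling required: 8.4 − (3.606) = 4.794 °C.

3.6 °C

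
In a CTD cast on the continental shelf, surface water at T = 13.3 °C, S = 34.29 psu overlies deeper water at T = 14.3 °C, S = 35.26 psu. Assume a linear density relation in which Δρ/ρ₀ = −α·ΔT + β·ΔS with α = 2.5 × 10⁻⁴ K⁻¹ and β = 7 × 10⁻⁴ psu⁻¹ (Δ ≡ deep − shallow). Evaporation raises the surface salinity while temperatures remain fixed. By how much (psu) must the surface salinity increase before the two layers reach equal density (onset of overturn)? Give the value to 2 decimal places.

0.61 psu

Neutral buoyancy requires −α(T_deep − T_surf) + β(S_deep − S_surf′) = 0.
S_surf′ = S_deep − (α/β)·ΔT = 35.26 − (2.5 × 10⁻⁴/7 × 10⁻⁴)·(+1.0) = 34.9029 psu.
Increase required: 34.9029 − 34.29 = 0.6129 psu.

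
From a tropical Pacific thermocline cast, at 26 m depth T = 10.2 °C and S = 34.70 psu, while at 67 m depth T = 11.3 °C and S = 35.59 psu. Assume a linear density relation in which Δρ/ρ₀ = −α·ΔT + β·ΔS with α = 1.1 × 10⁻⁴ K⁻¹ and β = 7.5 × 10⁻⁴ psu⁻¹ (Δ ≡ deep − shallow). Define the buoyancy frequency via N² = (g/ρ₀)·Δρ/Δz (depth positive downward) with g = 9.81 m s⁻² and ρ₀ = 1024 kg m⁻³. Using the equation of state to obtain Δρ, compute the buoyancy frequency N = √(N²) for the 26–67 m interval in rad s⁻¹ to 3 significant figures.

0.0114 rad s⁻¹

ΔT = +1.1 K, ΔS = +0.89 psu (deep − shallow).
Δρ/ρ₀ = −αΔT + βΔS = -1.21 × 10⁻⁴ + 6.675 × 10⁻⁴ = 5.465 × 10⁻⁴, so Δρ ≈ 0.5596 kg m⁻³.
N² = (g/ρ₀)·Δρ/Δz = g·(Δρ/ρ₀)/Δz = 9.81 × 5.465 × 10⁻⁴ / 41 = 1.3076 × 10⁻⁴ s⁻².
N = √(1.3076 × 10⁻⁴) = 0.011435 rad s⁻¹ ≈ 0.0114 rad s⁻¹.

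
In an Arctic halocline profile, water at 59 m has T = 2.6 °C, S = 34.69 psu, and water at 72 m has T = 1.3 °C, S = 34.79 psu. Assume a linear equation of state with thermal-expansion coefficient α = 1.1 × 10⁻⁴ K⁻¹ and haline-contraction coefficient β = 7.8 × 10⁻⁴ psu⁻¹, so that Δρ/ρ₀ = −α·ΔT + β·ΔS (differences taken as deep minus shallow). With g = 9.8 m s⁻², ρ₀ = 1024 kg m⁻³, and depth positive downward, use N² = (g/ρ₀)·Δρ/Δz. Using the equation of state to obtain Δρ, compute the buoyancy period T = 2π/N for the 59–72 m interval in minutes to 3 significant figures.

ΔT = -1.3 K, ΔS = +0.10 psu (deep − shallow).
Δρ/ρ₀ = −αΔT + βΔS = 1.43 × 10⁻⁴ + 7.80 × 10⁻⁵ = 2.21 × 10⁻⁴, so Δρ ≈ 0.2263 kg m⁻³.
N² = (g/ρ₀)·Δρ/Δz = g·(Δρ/ρ₀)/Δz = 9.8 × 2.21 × 10⁻⁴ / 13 = 1.6660 × 10⁻⁴ s⁻².
N = √(1.6660 × 10⁻⁴) = 0.012907 rad s⁻¹ → T = 2π/N = 486.80 s = 8.1133 min ≈ 8.11 min.

8.11 min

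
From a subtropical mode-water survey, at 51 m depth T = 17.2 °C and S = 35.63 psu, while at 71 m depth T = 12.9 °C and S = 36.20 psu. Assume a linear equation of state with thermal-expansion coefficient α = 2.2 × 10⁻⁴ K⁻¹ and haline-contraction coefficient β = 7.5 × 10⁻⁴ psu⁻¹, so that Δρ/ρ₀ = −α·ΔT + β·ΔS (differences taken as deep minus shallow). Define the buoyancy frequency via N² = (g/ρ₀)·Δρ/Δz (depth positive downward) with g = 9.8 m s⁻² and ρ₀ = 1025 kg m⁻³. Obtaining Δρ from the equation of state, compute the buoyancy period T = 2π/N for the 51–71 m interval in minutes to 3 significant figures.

4.04 min

ΔT = -4.3 K, ΔS = +0.57 psu (deep − shallow).
Δρ/ρ₀ = −αΔT + βΔS = 9.46 × 10⁻⁴ + 4.275 × 10⁻⁴ = 1.3735 × 10⁻³, so Δρ ≈ 1.408 kg m⁻³.
N² = (g/ρ₀)·Δρ/Δz = g·(Δρ/ρ₀)/Δz = 9.8 × 1.3735 × 10⁻³ / 20 = 6.7302 × 10⁻⁴ s⁻².
N = √(6.7302 × 10⁻⁴) = 0.025943 rad s⁻¹ → T = 2π/N = 242.19 s = 4.0365 min ≈ 4.04 min.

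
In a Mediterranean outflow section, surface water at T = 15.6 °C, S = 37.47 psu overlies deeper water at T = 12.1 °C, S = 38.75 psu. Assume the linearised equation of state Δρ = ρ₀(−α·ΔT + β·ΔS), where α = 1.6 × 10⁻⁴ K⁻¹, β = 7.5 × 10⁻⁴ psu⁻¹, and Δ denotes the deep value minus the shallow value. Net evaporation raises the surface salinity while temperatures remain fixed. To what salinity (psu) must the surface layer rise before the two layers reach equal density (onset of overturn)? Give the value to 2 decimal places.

39.50 psu

Neutral buoyancy requires −α(T_deep − T_surf) + β(S_deep − S_surf′) = 0.
S_surf′ = S_deep − (α/β)·ΔT = 38.75 − (1.6 × 10⁻⁴/7.5 × 10⁻⁴)·(-3.5) = 39.4967 psu.
Increase required: 39.4967 − 37.47 = 2.0267 psu.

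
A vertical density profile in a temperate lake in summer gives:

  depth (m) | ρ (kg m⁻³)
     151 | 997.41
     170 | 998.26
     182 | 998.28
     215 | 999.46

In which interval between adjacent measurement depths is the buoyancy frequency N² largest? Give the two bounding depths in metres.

151–170 m

Compute the density gradient over each adjacent pair:
  151–170 m: Δρ/Δz = 0.85/19 = 0.045 kg m⁻⁴
  170–182 m: Δρ/Δz = 0.02/12 = 1.7 × 10⁻³ kg m⁻⁴
  182–215 m: Δρ/Δz = 1.18/33 = 0.036 kg m⁻⁴
The largest gradient is in the 151–170 m interval — the pycnocline.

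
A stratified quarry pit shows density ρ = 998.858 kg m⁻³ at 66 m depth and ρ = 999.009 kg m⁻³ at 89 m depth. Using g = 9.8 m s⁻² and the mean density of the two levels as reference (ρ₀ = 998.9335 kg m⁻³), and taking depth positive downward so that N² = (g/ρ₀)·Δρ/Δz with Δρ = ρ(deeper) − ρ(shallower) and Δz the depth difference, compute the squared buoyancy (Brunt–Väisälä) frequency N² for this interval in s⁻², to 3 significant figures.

Δρ = 999.009 − 998.858 = 0.151 kg m⁻³ over Δz = 89 − 66 = 23 m.
N² = (9.8/998.9335) × (0.151/23) = 6.4408 × 10⁻⁵ s⁻² ≈ 6.44 × 10⁻⁵ s⁻².

6.44 × 10⁻⁵ s⁻²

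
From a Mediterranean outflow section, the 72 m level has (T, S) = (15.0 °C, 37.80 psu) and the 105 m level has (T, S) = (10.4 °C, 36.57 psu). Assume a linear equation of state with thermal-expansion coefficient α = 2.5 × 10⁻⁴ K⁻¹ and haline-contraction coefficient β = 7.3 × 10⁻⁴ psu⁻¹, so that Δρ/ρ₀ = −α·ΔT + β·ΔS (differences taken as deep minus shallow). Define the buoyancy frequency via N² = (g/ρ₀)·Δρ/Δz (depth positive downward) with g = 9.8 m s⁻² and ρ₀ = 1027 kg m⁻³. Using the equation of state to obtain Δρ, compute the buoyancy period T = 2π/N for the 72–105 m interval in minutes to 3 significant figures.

ΔT = -4.6 K, ΔS = -1.23 psu (deep − shallow).
Δρ/ρ₀ = −αΔT + βΔS = 1.15 × 10⁻³ − 8.979 × 10⁻⁴ = 2.521 × 10⁻⁴, so Δρ ≈ 0.2589 kg m⁻³.
N² = (g/ρ₀)·Δρ/Δz = g·(Δρ/ρ₀)/Δz = 9.8 × 2.521 × 10⁻⁴ / 33 = 7.4866 × 10⁻⁵ s⁻².
N = √(7.4866 × 10⁻⁵) = 8.6525 × 10⁻³ rad s⁻¹ → T = 2π/N = 726.17 s = 12.103 min ≈ 12.1 min.

12.1 min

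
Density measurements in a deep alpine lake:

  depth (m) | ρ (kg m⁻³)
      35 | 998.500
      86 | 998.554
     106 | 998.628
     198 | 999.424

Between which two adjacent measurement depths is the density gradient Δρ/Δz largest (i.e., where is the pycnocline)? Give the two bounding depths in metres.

Compute the density gradient over each adjacent pair:
  35–86 m: Δρ/Δz = 0.054/51 = 1.1 × 10⁻³ kg m⁻⁴
  86–106 m: Δρ/Δz = 0.074/20 = 3.7 × 10⁻³ kg m⁻⁴
  106–198 m: Δρ/Δz = 0.796/92 = 8.7 × 10⁻³ kg m⁻⁴
The largest gradient is in the 106–198 m interval — the pycnocline.

106–198 m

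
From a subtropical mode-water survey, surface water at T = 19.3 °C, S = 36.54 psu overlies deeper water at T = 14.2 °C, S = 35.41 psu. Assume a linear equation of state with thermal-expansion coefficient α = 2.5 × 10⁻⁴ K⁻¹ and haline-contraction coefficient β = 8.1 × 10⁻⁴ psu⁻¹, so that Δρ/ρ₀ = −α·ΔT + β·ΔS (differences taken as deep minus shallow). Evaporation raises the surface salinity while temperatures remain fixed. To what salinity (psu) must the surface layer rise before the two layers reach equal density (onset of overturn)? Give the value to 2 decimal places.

Neutral buoyancy requires −α(T_deep − T_surf) + β(S_deep − S_surf′) = 0.
S_surf′ = S_deep − (α/β)·ΔT = 35.41 − (2.5 × 10⁻⁴/8.1 × 10⁻⁴)·(-5.1) = 36.9841 psu.
Increase required: 36.9841 − 36.54 = 0.4441 psu.

36.98 psu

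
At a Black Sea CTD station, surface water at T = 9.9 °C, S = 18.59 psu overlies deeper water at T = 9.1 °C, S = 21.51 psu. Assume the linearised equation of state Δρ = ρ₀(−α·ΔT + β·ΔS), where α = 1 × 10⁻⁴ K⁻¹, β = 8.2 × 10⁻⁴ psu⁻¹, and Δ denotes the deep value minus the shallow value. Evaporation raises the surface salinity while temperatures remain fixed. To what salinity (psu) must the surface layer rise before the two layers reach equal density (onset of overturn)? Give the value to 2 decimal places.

Neutral buoyancy requires −α(T_deep − T_surf) + β(S_deep − S_surf′) = 0.
S_surf′ = S_deep − (α/β)·ΔT = 21.51 − (1 × 10⁻⁴/8.2 × 10⁻⁴)·(-0.8) = 21.6076 psu.
Increase required: 21.6076 − 18.59 = 3.0176 psu.

21.61 psu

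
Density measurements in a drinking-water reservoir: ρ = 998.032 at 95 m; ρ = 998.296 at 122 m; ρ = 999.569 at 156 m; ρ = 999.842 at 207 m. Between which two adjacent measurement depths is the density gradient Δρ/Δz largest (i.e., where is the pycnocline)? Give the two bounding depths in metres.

122–156 m

Compute the density gradient over each adjacent pair:
  95–122 m: Δρ/Δz = 0.264/27 = 9.8 × 10⁻³ kg m⁻⁴
  122–156 m: Δρ/Δz = 1.273/34 = 0.037 kg m⁻⁴
  156–207 m: Δρ/Δz = 0.273/51 = 5.4 × 10⁻³ kg m⁻⁴
The largest gradient is in the 122–156 m interval — the pycnocline.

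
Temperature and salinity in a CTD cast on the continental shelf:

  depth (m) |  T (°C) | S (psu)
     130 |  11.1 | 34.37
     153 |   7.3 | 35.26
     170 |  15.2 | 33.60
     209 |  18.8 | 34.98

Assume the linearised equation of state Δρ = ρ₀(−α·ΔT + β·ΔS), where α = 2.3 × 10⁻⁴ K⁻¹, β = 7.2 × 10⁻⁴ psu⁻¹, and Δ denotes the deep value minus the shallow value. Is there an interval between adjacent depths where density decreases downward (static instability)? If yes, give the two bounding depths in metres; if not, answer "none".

153–170 m

Evaluate Δρ/ρ₀ = −αΔT + βΔS across each adjacent pair:
  130–153 m: −αΔT+βΔS = −(2.3 × 10⁻⁴)(-3.8)+(7.2 × 10⁻⁴)(+0.89) = 1.5 × 10⁻³ → stable
  153–170 m: −αΔT+βΔS = −(2.3 × 10⁻⁴)(+7.9)+(7.2 × 10⁻⁴)(-1.66) = -3.0 × 10⁻³ → UNSTABLE
  170–209 m: −αΔT+βΔS = −(2.3 × 10⁻⁴)(+3.6)+(7.2 × 10⁻⁴)(+1.38) = 1.7 × 10⁻⁴ → stable
The 153–170 m interval has Δρ < 0: lighter water underlies denser water.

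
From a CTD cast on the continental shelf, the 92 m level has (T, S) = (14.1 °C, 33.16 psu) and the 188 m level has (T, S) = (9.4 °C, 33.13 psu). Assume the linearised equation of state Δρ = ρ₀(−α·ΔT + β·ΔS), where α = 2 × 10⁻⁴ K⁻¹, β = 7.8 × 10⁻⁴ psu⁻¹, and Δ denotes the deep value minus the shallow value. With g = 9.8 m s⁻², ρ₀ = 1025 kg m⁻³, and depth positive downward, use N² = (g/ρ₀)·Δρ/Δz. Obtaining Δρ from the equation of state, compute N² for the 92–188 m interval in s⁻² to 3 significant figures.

9.36 × 10⁻⁵ s⁻²

ΔT = -4.7 K, ΔS = -0.03 psu (deep − shallow).
Δρ/ρ₀ = −αΔT + βΔS = 9.40 × 10⁻⁴ − 2.34 × 10⁻⁵ = 9.166 × 10⁻⁴, so Δρ ≈ 0.9395 kg m⁻³.
N² = (g/ρ₀)·Δρ/Δz = g·(Δρ/ρ₀)/Δz = 9.8 × 9.166 × 10⁻⁴ / 96 = 9.3570 × 10⁻⁵ s⁻² ≈ 9.36 × 10⁻⁵ s⁻².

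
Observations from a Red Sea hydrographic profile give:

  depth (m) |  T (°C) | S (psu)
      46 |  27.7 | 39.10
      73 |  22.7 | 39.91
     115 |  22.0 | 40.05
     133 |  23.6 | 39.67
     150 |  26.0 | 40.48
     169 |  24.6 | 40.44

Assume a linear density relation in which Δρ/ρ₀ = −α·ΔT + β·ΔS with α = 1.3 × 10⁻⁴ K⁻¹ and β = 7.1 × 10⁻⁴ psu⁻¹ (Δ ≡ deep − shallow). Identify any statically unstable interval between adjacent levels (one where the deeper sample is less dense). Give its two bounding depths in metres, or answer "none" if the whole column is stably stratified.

115–133 m

Evaluate Δρ/ρ₀ = −αΔT + βΔS across each adjacent pair:
  46–73 m: −αΔT+βΔS = −(1.3 × 10⁻⁴)(-5.0)+(7.1 × 10⁻⁴)(+0.81) = 1.2 × 10⁻³ → stable
  73–115 m: −αΔT+βΔS = −(1.3 × 10⁻⁴)(-0.7)+(7.1 × 10⁻⁴)(+0.14) = 1.9 × 10⁻⁴ → stable
  115–133 m: −αΔT+βΔS = −(1.3 × 10⁻⁴)(+1.6)+(7.1 × 10⁻⁴)(-0.38) = -4.8 × 10⁻⁴ → UNSTABLE
  133–150 m: −αΔT+βΔS = −(1.3 × 10⁻⁴)(+2.4)+(7.1 × 10⁻⁴)(+0.81) = 2.6 × 10⁻⁴ → stable
  150–169 m: −αΔT+βΔS = −(1.3 × 10⁻⁴)(-1.4)+(7.1 × 10⁻⁴)(-0.04) = 1.5 × 10⁻⁴ → stable
The 115–133 m interval has Δρ < 0: lighter water underlies denser water.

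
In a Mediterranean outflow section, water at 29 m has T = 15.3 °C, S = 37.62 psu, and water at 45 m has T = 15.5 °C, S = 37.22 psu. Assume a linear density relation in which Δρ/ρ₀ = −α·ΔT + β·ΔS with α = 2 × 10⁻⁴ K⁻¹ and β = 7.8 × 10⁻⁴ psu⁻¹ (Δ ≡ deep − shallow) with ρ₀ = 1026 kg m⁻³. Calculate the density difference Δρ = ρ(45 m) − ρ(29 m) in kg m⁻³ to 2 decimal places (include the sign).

-0.36 kg m⁻³

ΔT = +0.2 K, ΔS = -0.40 psu (deep − shallow).
Δρ/ρ₀ = −(2 × 10⁻⁴)(+0.2) + (7.8 × 10⁻⁴)(-0.40) = -3.52 × 10⁻⁴.
Δρ = 1026 × (-3.52 × 10⁻⁴) = -0.36 kg m⁻³.
Negative Δρ: lighter below, statically unstable.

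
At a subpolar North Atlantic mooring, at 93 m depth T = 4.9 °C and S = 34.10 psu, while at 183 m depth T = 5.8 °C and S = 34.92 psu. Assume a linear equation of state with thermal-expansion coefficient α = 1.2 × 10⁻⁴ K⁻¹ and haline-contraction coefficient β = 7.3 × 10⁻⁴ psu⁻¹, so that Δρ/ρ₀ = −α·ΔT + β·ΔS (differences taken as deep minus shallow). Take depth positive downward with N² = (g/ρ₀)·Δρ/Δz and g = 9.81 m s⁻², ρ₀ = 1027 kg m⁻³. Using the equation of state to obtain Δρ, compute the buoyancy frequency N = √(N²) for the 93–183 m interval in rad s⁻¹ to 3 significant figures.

ΔT = +0.9 K, ΔS = +0.82 psu (deep − shallow).
Δρ/ρ₀ = −αΔT + βΔS = -1.08 × 10⁻⁴ + 5.986 × 10⁻⁴ = 4.906 × 10⁻⁴, so Δρ ≈ 0.5038 kg m⁻³.
N² = (g/ρ₀)·Δρ/Δz = g·(Δρ/ρ₀)/Δz = 9.81 × 4.906 × 10⁻⁴ / 90 = 5.3475 × 10⁻⁵ s⁻².
N = √(5.3475 × 10⁻⁵) = 7.3127 × 10⁻³ rad s⁻¹ ≈ 7.31 × 10⁻³ rad s⁻¹.

7.31 × 10⁻³ rad s⁻¹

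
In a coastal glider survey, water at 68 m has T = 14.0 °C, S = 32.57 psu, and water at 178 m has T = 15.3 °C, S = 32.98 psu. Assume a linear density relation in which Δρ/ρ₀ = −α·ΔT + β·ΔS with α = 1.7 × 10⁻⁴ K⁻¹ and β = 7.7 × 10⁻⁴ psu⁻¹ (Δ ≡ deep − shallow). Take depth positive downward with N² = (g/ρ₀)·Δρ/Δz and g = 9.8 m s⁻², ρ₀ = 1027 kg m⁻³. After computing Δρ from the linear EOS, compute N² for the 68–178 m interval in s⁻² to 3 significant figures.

8.44 × 10⁻⁶ s⁻²

ΔT = +1.3 K, ΔS = +0.41 psu (deep − shallow).
Δρ/ρ₀ = −αΔT + βΔS = -2.21 × 10⁻⁴ + 3.157 × 10⁻⁴ = 9.47 × 10⁻⁵, so Δρ ≈ 0.09726 kg m⁻³.
N² = (g/ρ₀)·Δρ/Δz = g·(Δρ/ρ₀)/Δz = 9.8 × 9.47 × 10⁻⁵ / 110 = 8.4369 × 10⁻⁶ s⁻² ≈ 8.44 × 10⁻⁶ s⁻².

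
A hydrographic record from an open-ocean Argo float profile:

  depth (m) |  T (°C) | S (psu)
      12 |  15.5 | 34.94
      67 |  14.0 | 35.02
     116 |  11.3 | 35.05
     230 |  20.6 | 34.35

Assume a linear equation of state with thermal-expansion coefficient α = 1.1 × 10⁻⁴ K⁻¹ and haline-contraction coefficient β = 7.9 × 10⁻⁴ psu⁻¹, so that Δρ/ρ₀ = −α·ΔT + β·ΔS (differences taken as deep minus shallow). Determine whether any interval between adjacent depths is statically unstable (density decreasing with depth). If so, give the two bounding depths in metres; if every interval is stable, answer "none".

116–230 m

Evaluate Δρ/ρ₀ = −αΔT + βΔS across each adjacent pair:
  12–67 m: −αΔT+βΔS = −(1.1 × 10⁻⁴)(-1.5)+(7.9 × 10⁻⁴)(+0.08) = 2.3 × 10⁻⁴ → stable
  67–116 m: −αΔT+βΔS = −(1.1 × 10⁻⁴)(-2.7)+(7.9 × 10⁻⁴)(+0.03) = 3.2 × 10⁻⁴ → stable
  116–230 m: −αΔT+βΔS = −(1.1 × 10⁻⁴)(+9.3)+(7.9 × 10⁻⁴)(-0.70) = -1.6 × 10⁻³ → UNSTABLE
The 116–230 m interval has Δρ < 0: lighter water underlies denser water.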